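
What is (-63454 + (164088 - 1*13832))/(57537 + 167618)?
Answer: 86802/225155 ≈ 0.38552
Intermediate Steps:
(-63454 + (164088 - 1*13832))/(57537 + 167618) = (-63454 + (164088 - 13832))/225155 = (-63454 + 150256)*(1/225155) = 86802*(1/225155) = 86802/225155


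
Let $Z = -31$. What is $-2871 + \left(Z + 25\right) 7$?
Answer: $-2913$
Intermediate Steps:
$-2871 + \left(Z + 25\right) 7 = -2871 + \left(-31 + 25\right) 7 = -2871 - 42 = -2913$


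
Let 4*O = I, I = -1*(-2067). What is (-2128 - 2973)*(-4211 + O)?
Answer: 75377477/4 ≈ 1.8844e+7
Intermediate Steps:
I = 2067
O = 2067/4 (O = (1/4)*2067 = 2067/4 ≈ 516.75)
(-2128 - 2973)*(-4211 + O) = (-2128 - 2973)*(-4211 + 2067/4) = -5101*(-14777/4) = 75377477/4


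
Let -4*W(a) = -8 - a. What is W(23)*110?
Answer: 1705/2 ≈ 852.50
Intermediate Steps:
W(a) = 2 + a/4 (W(a) = -(-8 - a)/4 = 2 + a/4)
W(23)*110 = (2 + (¼)*23)*110 = (2 + 23/4)*110 = (31/4)*110 = 1705/2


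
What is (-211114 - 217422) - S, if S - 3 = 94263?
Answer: -522802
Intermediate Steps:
S = 94266 (S = 3 + 94263 = 94266)
(-211114 - 217422) - S = (-211114 - 217422) - 1*94266 = -428536 - 94266 = -522802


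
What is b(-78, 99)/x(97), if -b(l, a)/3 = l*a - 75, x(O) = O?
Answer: 23391/97 ≈ 241.14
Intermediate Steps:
b(l, a) = 225 - 3*a*l (b(l, a) = -3*(l*a - 75) = -3*(a*l - 75) = -3*(-75 + a*l) = 225 - 3*a*l)
b(-78, 99)/x(97) = (225 - 3*99*(-78))/97 = (225 + 23166)*(1/97) = 23391*(1/97) = 23391/97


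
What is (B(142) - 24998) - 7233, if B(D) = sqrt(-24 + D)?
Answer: -32231 + sqrt(118) ≈ -32220.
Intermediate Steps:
(B(142) - 24998) - 7233 = (sqrt(-24 + 142) - 24998) - 7233 = (sqrt(118) - 24998) - 7233 = (-24998 + sqrt(118)) - 7233 = -32231 + sqrt(118)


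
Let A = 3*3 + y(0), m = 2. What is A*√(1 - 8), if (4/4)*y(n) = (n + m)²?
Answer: 13*I*√7 ≈ 34.395*I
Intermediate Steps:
y(n) = (2 + n)² (y(n) = (n + 2)² = (2 + n)²)
A = 13 (A = 3*3 + (2 + 0)² = 9 + 2² = 9 + 4 = 13)
A*√(1 - 8) = 13*√(1 - 8) = 13*√(-7) = 13*(I*√7) = 13*I*√7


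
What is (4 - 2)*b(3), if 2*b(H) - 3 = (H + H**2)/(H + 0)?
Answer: 7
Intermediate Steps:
b(H) = 3/2 + (H + H**2)/(2*H) (b(H) = 3/2 + ((H + H**2)/(H + 0))/2 = 3/2 + ((H + H**2)/H)/2 = 3/2 + (H + H**2)/(2*H))
(4 - 2)*b(3) = (4 - 2)*(2 + (1/2)*3) = 2*(2 + 3/2) = 2*(7/2) = 7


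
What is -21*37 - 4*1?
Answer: -781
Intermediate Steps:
-21*37 - 4*1 = -777 - 4 = -781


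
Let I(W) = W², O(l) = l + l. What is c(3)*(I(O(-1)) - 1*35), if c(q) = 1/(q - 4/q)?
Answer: -93/5 ≈ -18.600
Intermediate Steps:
O(l) = 2*l
c(3)*(I(O(-1)) - 1*35) = (3/(-4 + 3²))*((2*(-1))² - 1*35) = (3/(-4 + 9))*((-2)² - 35) = (3/5)*(4 - 35) = (3*(⅕))*(-31) = (⅗)*(-31) = -93/5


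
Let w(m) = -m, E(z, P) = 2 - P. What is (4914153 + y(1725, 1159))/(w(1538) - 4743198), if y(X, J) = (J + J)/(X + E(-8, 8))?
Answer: -8447431325/8156201184 ≈ -1.0357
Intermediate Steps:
y(X, J) = 2*J/(-6 + X) (y(X, J) = (J + J)/(X + (2 - 1*8)) = (2*J)/(X + (2 - 8)) = (2*J)/(X - 6) = (2*J)/(-6 + X) = 2*J/(-6 + X))
(4914153 + y(1725, 1159))/(w(1538) - 4743198) = (4914153 + 2*1159/(-6 + 1725))/(-1*1538 - 4743198) = (4914153 + 2*1159/1719)/(-1538 - 4743198) = (4914153 + 2*1159*(1/1719))/(-4744736) = (4914153 + 2318/1719)*(-1/4744736) = (8447431325/1719)*(-1/4744736) = -8447431325/8156201184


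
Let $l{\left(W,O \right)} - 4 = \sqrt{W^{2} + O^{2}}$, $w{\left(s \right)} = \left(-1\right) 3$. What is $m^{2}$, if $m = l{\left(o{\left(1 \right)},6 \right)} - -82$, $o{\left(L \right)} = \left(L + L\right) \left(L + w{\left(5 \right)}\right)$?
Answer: $7448 + 344 \sqrt{13} \approx 8688.3$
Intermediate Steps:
$w{\left(s \right)} = -3$
$o{\left(L \right)} = 2 L \left(-3 + L\right)$ ($o{\left(L \right)} = \left(L + L\right) \left(L - 3\right) = 2 L \left(-3 + L\right)$)
$l{\left(W,O \right)} = 4 + \sqrt{O^{2} + W^{2}}$ ($l{\left(W,O \right)} = 4 + \sqrt{W^{2} + O^{2}} = 4 + \sqrt{O^{2} + W^{2}}$)
$m = 86 + 2 \sqrt{13}$ ($m = \left(4 + \sqrt{6^{2} + \left(2 \cdot 1 \left(-3 + 1\right)\right)^{2}}\right) - -82 = \left(4 + \sqrt{36 + \left(2 \cdot 1 \left(-2\right)\right)^{2}}\right) + 82 = \left(4 + \sqrt{36 + \left(-4\right)^{2}}\right) + 82 = \left(4 + \sqrt{36 + 16}\right) + 82 = \left(4 + \sqrt{52}\right) + 82 = \left(4 + 2 \sqrt{13}\right) + 82 = 86 + 2 \sqrt{13} \approx 93.211$)
$m^{2} = \left(86 + 2 \sqrt{13}\right)^{2}$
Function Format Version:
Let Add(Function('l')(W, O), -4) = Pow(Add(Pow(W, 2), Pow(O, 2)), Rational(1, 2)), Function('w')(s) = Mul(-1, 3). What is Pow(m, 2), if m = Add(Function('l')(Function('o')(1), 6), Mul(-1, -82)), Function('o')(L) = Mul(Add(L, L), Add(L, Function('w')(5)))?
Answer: Add(7448, Mul(344, Pow(13, Rational(1, 2)))) ≈ 8688.3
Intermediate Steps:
Function('w')(s) = -3
Function('o')(L) = Mul(2, L, Add(-3, L)) (Function('o')(L) = Mul(Add(L, L), Add(L, -3)) = Mul(Mul(2, L), Add(-3, L)) = Mul(2, L, Add(-3, L)))
Function('l')(W, O) = Add(4, Pow(Add(Pow(O, 2), Pow(W, 2)), Rational(1, 2))) (Function('l')(W, O) = Add(4, Pow(Add(Pow(W, 2), Pow(O, 2)), Rational(1, 2))) = Add(4, Pow(Add(Pow(O, 2), Pow(W, 2)), Rational(1, 2))))
m = Add(86, Mul(2, Pow(13, Rational(1, 2)))) (m = Add(Add(4, Pow(Add(Pow(6, 2), Pow(Mul(2, 1, Add(-3, 1)), 2)), Rational(1, 2))), Mul(-1, -82)) = Add(Add(4, Pow(Add(36, Pow(Mul(2, 1, -2), 2)), Rational(1, 2))), 82) = Add(Add(4, Pow(Add(36, Pow(-4, 2)), Rational(1, 2))), 82) = Add(Add(4, Pow(Add(36, 16), Rational(1, 2))), 82) = Add(Add(4, Pow(52, Rational(1, 2))), 82) = Add(Add(4, Mul(2, Pow(13, Rational(1, 2)))), 82) = Add(86, Mul(2, Pow(13, Rational(1, 2)))) ≈ 93.211)
Pow(m, 2) = Pow(Add(86, Mul(2, Pow(13, Rational(1, 2)))), 2)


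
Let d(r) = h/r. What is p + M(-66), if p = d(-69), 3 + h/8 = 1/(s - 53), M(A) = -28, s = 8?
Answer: -85852/3105 ≈ -27.650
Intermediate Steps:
h = -1088/45 (h = -24 + 8/(8 - 53) = -24 + 8/(-45) = -24 + 8*(-1/45) = -24 - 8/45 = -1088/45 ≈ -24.178)
d(r) = -1088/(45*r)
p = 1088/3105 (p = -1088/45/(-69) = -1088/45*(-1/69) = 1088/3105 ≈ 0.35040)
p + M(-66) = 1088/3105 - 28 = -85852/3105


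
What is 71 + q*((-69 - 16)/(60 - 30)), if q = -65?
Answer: 1531/6 ≈ 255.17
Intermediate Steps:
71 + q*((-69 - 16)/(60 - 30)) = 71 - 65*(-69 - 16)/(60 - 30) = 71 - (-5525)/30 = 71 - 65*(-17/6) = 71 + 1105/6 = 1531/6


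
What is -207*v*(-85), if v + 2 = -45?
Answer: -826965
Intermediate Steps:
v = -47 (v = -2 - 45 = -47)
-207*v*(-85) = -207*(-47)*(-85) = 9729*(-85) = -826965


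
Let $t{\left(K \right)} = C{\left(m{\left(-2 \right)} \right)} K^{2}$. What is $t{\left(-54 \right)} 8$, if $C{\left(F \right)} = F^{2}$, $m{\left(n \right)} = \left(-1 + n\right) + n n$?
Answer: $23328$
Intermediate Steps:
$m{\left(n \right)} = -1 + n + n^{2}$ ($m{\left(n \right)} = \left(-1 + n\right) + n^{2} = -1 + n + n^{2}$)
$t{\left(K \right)} = K^{2}$ ($t{\left(K \right)} = \left(-1 - 2 + \left(-2\right)^{2}\right)^{2} K^{2} = \left(-1 - 2 + 4\right)^{2} K^{2} = 1^{2} K^{2} = 1 K^{2} = K^{2}$)
$t{\left(-54 \right)} 8 = \left(-54\right)^{2} \cdot 8 = 2916 \cdot 8 = 23328$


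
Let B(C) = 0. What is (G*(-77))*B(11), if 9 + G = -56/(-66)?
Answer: 0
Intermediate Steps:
G = -269/33 (G = -9 - 56/(-66) = -9 - 56*(-1/66) = -9 + 28/33 = -269/33 ≈ -8.1515)
(G*(-77))*B(11) = -269/33*(-77)*0 = (1883/3)*0 = 0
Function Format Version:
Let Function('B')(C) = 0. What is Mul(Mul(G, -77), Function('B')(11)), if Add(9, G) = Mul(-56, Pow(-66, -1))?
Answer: 0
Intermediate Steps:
G = Rational(-269, 33) (G = Add(-9, Mul(-56, Pow(-66, -1))) = Add(-9, Mul(-56, Rational(-1, 66))) = Add(-9, Rational(28, 33)) = Rational(-269, 33) ≈ -8.1515)
Mul(Mul(G, -77), Function('B')(11)) = Mul(Mul(Rational(-269, 33), -77), 0) = Mul(Rational(1883, 3), 0) = 0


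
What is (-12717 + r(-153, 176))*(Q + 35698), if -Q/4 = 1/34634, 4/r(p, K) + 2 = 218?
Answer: -212258134893644/467559 ≈ -4.5397e+8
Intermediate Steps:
r(p, K) = 1/54 (r(p, K) = 4/(-2 + 218) = 4/216 = 4*(1/216) = 1/54)
Q = -2/17317 (Q = -4/34634 = -4*1/34634 = -2/17317 ≈ -0.00011549)
(-12717 + r(-153, 176))*(Q + 35698) = (-12717 + 1/54)*(-2/17317 + 35698) = -686717/54*618182264/17317 = -212258134893644/467559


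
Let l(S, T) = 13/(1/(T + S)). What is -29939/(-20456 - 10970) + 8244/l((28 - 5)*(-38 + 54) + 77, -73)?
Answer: 33655079/12664678 ≈ 2.6574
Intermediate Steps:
l(S, T) = 13*S + 13*T (l(S, T) = 13/(1/(S + T)) = 13*(S + T) = 13*S + 13*T)
-29939/(-20456 - 10970) + 8244/l((28 - 5)*(-38 + 54) + 77, -73) = -29939/(-20456 - 10970) + 8244/(13*((28 - 5)*(-38 + 54) + 77) + 13*(-73)) = -29939/(-31426) + 8244/(13*(23*16 + 77) - 949) = -29939*(-1/31426) + 8244/(13*(368 + 77) - 949) = 29939/31426 + 8244/(13*445 - 949) = 29939/31426 + 8244/(5785 - 949) = 29939/31426 + 8244/4836 = 29939/31426 + 8244*(1/4836) = 29939/31426 + 687/403 = 33655079/12664678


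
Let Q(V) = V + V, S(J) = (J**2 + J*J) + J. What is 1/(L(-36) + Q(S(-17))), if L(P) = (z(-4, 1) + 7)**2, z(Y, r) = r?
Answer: 1/1186 ≈ 0.00084317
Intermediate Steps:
S(J) = J + 2*J**2 (S(J) = (J**2 + J**2) + J = 2*J**2 + J = J + 2*J**2)
Q(V) = 2*V
L(P) = 64 (L(P) = (1 + 7)**2 = 8**2 = 64)
1/(L(-36) + Q(S(-17))) = 1/(64 + 2*(-17*(1 + 2*(-17)))) = 1/(64 + 2*(-17*(1 - 34))) = 1/(64 + 2*(-17*(-33))) = 1/(64 + 2*561) = 1/(64 + 1122) = 1/1186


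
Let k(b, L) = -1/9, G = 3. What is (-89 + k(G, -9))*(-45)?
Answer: 4010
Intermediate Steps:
k(b, L) = -1/9 (k(b, L) = -1*1/9 = -1/9)
(-89 + k(G, -9))*(-45) = (-89 - 1/9)*(-45) = -802/9*(-45) = 4010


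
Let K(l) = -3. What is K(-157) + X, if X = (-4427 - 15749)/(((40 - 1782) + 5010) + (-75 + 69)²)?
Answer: -3761/413 ≈ -9.1065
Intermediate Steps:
X = -2522/413 (X = -20176/((-1742 + 5010) + (-6)²) = -20176/(3268 + 36) = -20176/3304 = -20176*1/3304 = -2522/413 ≈ -6.1065)
K(-157) + X = -3 - 2522/413 = -3761/413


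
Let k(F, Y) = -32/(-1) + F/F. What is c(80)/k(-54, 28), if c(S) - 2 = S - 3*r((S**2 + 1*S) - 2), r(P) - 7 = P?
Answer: -19373/33 ≈ -587.06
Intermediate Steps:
r(P) = 7 + P
k(F, Y) = 33 (k(F, Y) = -32*(-1) + 1 = 32 + 1 = 33)
c(S) = -13 - 3*S**2 - 2*S (c(S) = 2 + (S - 3*(7 + ((S**2 + 1*S) - 2))) = 2 + (S - 3*(7 + ((S**2 + S) - 2))) = 2 + (S - 3*(7 + ((S + S**2) - 2))) = 2 + (S - 3*(7 + (-2 + S + S**2))) = 2 + (S - 3*(5 + S + S**2)) = 2 + (S + (-15 - 3*S - 3*S**2)) = 2 + (-15 - 3*S**2 - 2*S) = -13 - 3*S**2 - 2*S)
c(80)/k(-54, 28) = (-13 - 3*80**2 - 2*80)/33 = (-13 - 3*6400 - 160)*(1/33) = (-13 - 19200 - 160)*(1/33) = -19373*1/33 = -19373/33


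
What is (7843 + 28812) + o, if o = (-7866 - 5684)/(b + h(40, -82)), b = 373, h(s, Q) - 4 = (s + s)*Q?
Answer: 226651415/6183 ≈ 36657.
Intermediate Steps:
h(s, Q) = 4 + 2*Q*s (h(s, Q) = 4 + (s + s)*Q = 4 + (2*s)*Q = 4 + 2*Q*s)
o = 13550/6183 (o = (-7866 - 5684)/(373 + (4 + 2*(-82)*40)) = -13550/(373 + (4 - 6560)) = -13550/(373 - 6556) = -13550/(-6183) = -13550*(-1/6183) = 13550/6183 ≈ 2.1915)
(7843 + 28812) + o = (7843 + 28812) + 13550/6183 = 36655 + 13550/6183 = 226651415/6183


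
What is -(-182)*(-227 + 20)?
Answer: -37674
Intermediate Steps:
-(-182)*(-227 + 20) = -(-182)*(-207) = -1*37674 = -37674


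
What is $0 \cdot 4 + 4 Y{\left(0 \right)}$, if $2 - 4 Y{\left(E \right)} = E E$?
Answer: $2$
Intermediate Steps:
$Y{\left(E \right)} = \frac{1}{2} - \frac{E^{2}}{4}$ ($Y{\left(E \right)} = \frac{1}{2} - \frac{E E}{4} = \frac{1}{2} - \frac{E^{2}}{4}$)
$0 \cdot 4 + 4 Y{\left(0 \right)} = 0 \cdot 4 + 4 \left(\frac{1}{2} - \frac{0^{2}}{4}\right) = 0 + 4 \left(\frac{1}{2} - 0\right) = 0 + 4 \left(\frac{1}{2} + 0\right) = 0 + 4 \cdot \frac{1}{2} = 0 + 2 = 2$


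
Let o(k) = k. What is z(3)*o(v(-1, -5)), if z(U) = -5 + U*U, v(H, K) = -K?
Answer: 20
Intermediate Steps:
z(U) = -5 + U²
z(3)*o(v(-1, -5)) = (-5 + 3²)*(-1*(-5)) = (-5 + 9)*5 = 4*5 = 20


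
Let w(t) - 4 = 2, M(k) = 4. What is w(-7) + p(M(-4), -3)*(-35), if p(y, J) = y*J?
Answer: 426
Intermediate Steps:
w(t) = 6 (w(t) = 4 + 2 = 6)
p(y, J) = J*y
w(-7) + p(M(-4), -3)*(-35) = 6 - 3*4*(-35) = 6 - 12*(-35) = 6 + 420 = 426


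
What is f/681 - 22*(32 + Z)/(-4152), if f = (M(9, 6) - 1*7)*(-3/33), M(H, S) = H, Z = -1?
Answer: 850093/5183772 ≈ 0.16399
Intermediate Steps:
f = -2/11 (f = (9 - 1*7)*(-3/33) = (9 - 7)*(-3*1/33) = 2*(-1/11) = -2/11 ≈ -0.18182)
f/681 - 22*(32 + Z)/(-4152) = -2/11/681 - 22*(32 - 1)/(-4152) = -2/11*1/681 - 22*31*(-1/4152) = -2/7491 - 682*(-1/4152) = -2/7491 + 341/2076 = 850093/5183772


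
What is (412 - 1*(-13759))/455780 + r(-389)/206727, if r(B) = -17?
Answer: 2921780057/94222032060 ≈ 0.031010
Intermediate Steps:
(412 - 1*(-13759))/455780 + r(-389)/206727 = (412 - 1*(-13759))/455780 - 17/206727 = (412 + 13759)*(1/455780) - 17*1/206727 = 14171*(1/455780) - 17/206727 = 14171/455780 - 17/206727 = 2921780057/94222032060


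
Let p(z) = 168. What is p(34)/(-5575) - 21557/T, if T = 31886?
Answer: -125537123/177764450 ≈ -0.70620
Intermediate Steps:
p(34)/(-5575) - 21557/T = 168/(-5575) - 21557/31886 = 168*(-1/5575) - 21557*1/31886 = -168/5575 - 21557/31886 = -125537123/177764450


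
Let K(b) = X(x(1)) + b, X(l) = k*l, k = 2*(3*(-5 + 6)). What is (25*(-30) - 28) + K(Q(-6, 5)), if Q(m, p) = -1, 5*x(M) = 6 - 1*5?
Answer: -3889/5 ≈ -777.80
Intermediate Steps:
x(M) = ⅕ (x(M) = (6 - 1*5)/5 = (6 - 5)/5 = (⅕)*1 = ⅕)
k = 6 (k = 2*(3*1) = 2*3 = 6)
X(l) = 6*l
K(b) = 6/5 + b (K(b) = 6*(⅕) + b = 6/5 + b)
(25*(-30) - 28) + K(Q(-6, 5)) = (25*(-30) - 28) + (6/5 - 1) = (-750 - 28) + ⅕ = -778 + ⅕ = -3889/5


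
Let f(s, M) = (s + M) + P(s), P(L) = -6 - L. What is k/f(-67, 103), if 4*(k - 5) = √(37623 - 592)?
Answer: 5/97 + √37031/388 ≈ 0.54751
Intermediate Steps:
k = 5 + √37031/4 (k = 5 + √(37623 - 592)/4 = 5 + √37031/4 ≈ 53.109)
f(s, M) = -6 + M (f(s, M) = (s + M) + (-6 - s) = (M + s) + (-6 - s) = -6 + M)
k/f(-67, 103) = (5 + √37031/4)/(-6 + 103) = (5 + √37031/4)/97 = (5 + √37031/4)*(1/97) = 5/97 + √37031/388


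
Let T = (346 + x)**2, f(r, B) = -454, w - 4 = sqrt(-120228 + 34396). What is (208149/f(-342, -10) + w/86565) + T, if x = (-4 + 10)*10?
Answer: 6460120449991/39300510 + 2*I*sqrt(21458)/86565 ≈ 1.6438e+5 + 0.0033844*I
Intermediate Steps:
w = 4 + 2*I*sqrt(21458) (w = 4 + sqrt(-120228 + 34396) = 4 + sqrt(-85832) = 4 + 2*I*sqrt(21458) ≈ 4.0 + 292.97*I)
x = 60 (x = 6*10 = 60)
T = 164836 (T = (346 + 60)**2 = 406**2 = 164836)
(208149/f(-342, -10) + w/86565) + T = (208149/(-454) + (4 + 2*I*sqrt(21458))/86565) + 164836 = (208149*(-1/454) + (4 + 2*I*sqrt(21458))*(1/86565)) + 164836 = (-208149/454 + (4/86565 + 2*I*sqrt(21458)/86565)) + 164836 = (-18018416369/39300510 + 2*I*sqrt(21458)/86565) + 164836 = 6460120449991/39300510 + 2*I*sqrt(21458)/86565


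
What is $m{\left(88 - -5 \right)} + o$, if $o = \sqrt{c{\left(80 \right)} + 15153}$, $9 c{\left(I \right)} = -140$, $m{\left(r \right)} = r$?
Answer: $93 + \frac{\sqrt{136237}}{3} \approx 216.03$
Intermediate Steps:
$c{\left(I \right)} = - \frac{140}{9}$ ($c{\left(I \right)} = \frac{1}{9} \left(-140\right) = - \frac{140}{9}$)
$o = \frac{\sqrt{136237}}{3}$ ($o = \sqrt{- \frac{140}{9} + 15153} = \sqrt{\frac{136237}{9}} = \frac{\sqrt{136237}}{3} \approx 123.03$)
$m{\left(88 - -5 \right)} + o = \left(88 - -5\right) + \frac{\sqrt{136237}}{3} = \left(88 + 5\right) + \frac{\sqrt{136237}}{3} = 93 + \frac{\sqrt{136237}}{3}$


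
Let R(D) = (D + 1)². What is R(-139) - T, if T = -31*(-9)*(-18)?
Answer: 24066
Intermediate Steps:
R(D) = (1 + D)²
T = -5022 (T = 279*(-18) = -5022)
R(-139) - T = (1 - 139)² - 1*(-5022) = (-138)² + 5022 = 19044 + 5022 = 24066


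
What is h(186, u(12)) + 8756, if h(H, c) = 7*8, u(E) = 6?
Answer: 8812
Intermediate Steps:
h(H, c) = 56
h(186, u(12)) + 8756 = 56 + 8756 = 8812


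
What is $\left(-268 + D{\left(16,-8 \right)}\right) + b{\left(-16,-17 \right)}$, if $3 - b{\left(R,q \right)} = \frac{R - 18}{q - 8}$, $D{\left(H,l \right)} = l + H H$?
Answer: $- \frac{459}{25} \approx -18.36$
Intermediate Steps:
$D{\left(H,l \right)} = l + H^{2}$
$b{\left(R,q \right)} = 3 - \frac{-18 + R}{-8 + q}$ ($b{\left(R,q \right)} = 3 - \frac{R - 18}{q - 8} = 3 - \frac{-18 + R}{-8 + q}$)
$\left(-268 + D{\left(16,-8 \right)}\right) + b{\left(-16,-17 \right)} = \left(-268 - \left(8 - 16^{2}\right)\right) + \frac{-6 - -16 + 3 \left(-17\right)}{-8 - 17} = \left(-268 + \left(-8 + 256\right)\right) + \frac{-6 + 16 - 51}{-25} = \left(-268 + 248\right) - - \frac{41}{25} = -20 + \frac{41}{25} = - \frac{459}{25}$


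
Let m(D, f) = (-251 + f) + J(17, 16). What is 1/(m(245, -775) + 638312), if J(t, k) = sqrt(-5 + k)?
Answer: 637286/406133445785 - sqrt(11)/406133445785 ≈ 1.5691e-6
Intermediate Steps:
m(D, f) = -251 + f + sqrt(11) (m(D, f) = (-251 + f) + sqrt(-5 + 16) = (-251 + f) + sqrt(11) = -251 + f + sqrt(11))
1/(m(245, -775) + 638312) = 1/((-251 - 775 + sqrt(11)) + 638312) = 1/((-1026 + sqrt(11)) + 638312) = 1/(637286 + sqrt(11))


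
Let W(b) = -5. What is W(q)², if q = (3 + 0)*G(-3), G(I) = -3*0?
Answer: 25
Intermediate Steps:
G(I) = 0
q = 0 (q = (3 + 0)*0 = 3*0 = 0)
W(q)² = (-5)² = 25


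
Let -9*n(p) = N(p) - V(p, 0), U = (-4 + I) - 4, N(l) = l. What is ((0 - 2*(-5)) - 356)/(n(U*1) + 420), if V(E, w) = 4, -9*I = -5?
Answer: -28026/34123 ≈ -0.82132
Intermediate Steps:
I = 5/9 (I = -1/9*(-5) = 5/9 ≈ 0.55556)
U = -67/9 (U = (-4 + 5/9) - 4 = -31/9 - 4 = -67/9 ≈ -7.4444)
n(p) = 4/9 - p/9 (n(p) = -(p - 1*4)/9 = -(p - 4)/9 = -(-4 + p)/9 = 4/9 - p/9)
((0 - 2*(-5)) - 356)/(n(U*1) + 420) = ((0 - 2*(-5)) - 356)/((4/9 - (-67)/81) + 420) = ((0 + 10) - 356)/((4/9 - 1/9*(-67/9)) + 420) = (10 - 356)/((4/9 + 67/81) + 420) = -346/(103/81 + 420) = -346/34123/81 = -346*81/34123 = -28026/34123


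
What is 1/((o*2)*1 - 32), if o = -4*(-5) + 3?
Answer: 1/14 ≈ 0.071429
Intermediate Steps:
o = 23 (o = 20 + 3 = 23)
1/((o*2)*1 - 32) = 1/((23*2)*1 - 32) = 1/(46*1 - 32) = 1/(46 - 32) = 1/14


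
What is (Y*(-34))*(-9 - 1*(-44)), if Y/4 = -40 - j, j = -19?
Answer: 99960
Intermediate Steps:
Y = -84 (Y = 4*(-40 - 1*(-19)) = 4*(-40 + 19) = 4*(-21) = -84)
(Y*(-34))*(-9 - 1*(-44)) = (-84*(-34))*(-9 - 1*(-44)) = 2856*(-9 + 44) = 2856*35 = 99960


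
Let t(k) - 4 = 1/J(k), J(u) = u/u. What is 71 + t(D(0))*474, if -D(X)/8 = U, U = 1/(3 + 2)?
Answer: 2441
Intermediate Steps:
U = 1/5 ≈ 0.20000
J(u) = 1
D(X) = -8/5 (D(X) = -8*1/5 = -8/5)
t(k) = 5 (t(k) = 4 + 1/1 = 4 + 1 = 5)
71 + t(D(0))*474 = 71 + 5*474 = 71 + 2370 = 2441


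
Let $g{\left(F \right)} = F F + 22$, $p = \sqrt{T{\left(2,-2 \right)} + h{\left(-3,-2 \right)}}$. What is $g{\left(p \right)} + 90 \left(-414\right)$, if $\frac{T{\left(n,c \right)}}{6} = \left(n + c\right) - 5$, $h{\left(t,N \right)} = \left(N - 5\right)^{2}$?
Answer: $-37219$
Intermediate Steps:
$h{\left(t,N \right)} = \left(-5 + N\right)^{2}$
$T{\left(n,c \right)} = -30 + 6 c + 6 n$ ($T{\left(n,c \right)} = 6 \left(\left(n + c\right) - 5\right) = 6 \left(\left(c + n\right) - 5\right) = 6 \left(-5 + c + n\right) = -30 + 6 c + 6 n$)
$p = \sqrt{19}$ ($p = \sqrt{\left(-30 + 6 \left(-2\right) + 6 \cdot 2\right) + \left(-5 - 2\right)^{2}} = \sqrt{\left(-30 - 12 + 12\right) + \left(-7\right)^{2}} = \sqrt{-30 + 49} = \sqrt{19} \approx 4.3589$)
$g{\left(F \right)} = 22 + F^{2}$ ($g{\left(F \right)} = F^{2} + 22 = 22 + F^{2}$)
$g{\left(p \right)} + 90 \left(-414\right) = \left(22 + \left(\sqrt{19}\right)^{2}\right) + 90 \left(-414\right) = \left(22 + 19\right) - 37260 = 41 - 37260 = -37219$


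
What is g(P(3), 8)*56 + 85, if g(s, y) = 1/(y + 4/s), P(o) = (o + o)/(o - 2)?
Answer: 1189/13 ≈ 91.462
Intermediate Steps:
P(o) = 2*o/(-2 + o) (P(o) = (2*o)/(-2 + o) = 2*o/(-2 + o))
g(P(3), 8)*56 + 85 = ((2*3/(-2 + 3))/(4 + (2*3/(-2 + 3))*8))*56 + 85 = ((2*3/1)/(4 + (2*3/1)*8))*56 + 85 = ((2*3*1)/(4 + (2*3*1)*8))*56 + 85 = (6/(4 + 6*8))*56 + 85 = (6/(4 + 48))*56 + 85 = (6/52)*56 + 85 = (6*(1/52))*56 + 85 = (3/26)*56 + 85 = 84/13 + 85 = 1189/13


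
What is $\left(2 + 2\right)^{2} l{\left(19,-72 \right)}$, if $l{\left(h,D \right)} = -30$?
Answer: $-480$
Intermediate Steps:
$\left(2 + 2\right)^{2} l{\left(19,-72 \right)} = \left(2 + 2\right)^{2} \left(-30\right) = 4^{2} \left(-30\right) = 16 \left(-30\right) = -480$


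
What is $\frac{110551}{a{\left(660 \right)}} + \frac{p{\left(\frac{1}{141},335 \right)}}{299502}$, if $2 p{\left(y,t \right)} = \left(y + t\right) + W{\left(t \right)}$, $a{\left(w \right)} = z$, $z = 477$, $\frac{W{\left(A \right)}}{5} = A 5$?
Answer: $\frac{1037519452079}{4476356892} \approx 231.78$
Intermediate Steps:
$W{\left(A \right)} = 25 A$ ($W{\left(A \right)} = 5 A 5 = 5 \cdot 5 A = 25 A$)
$a{\left(w \right)} = 477$
$p{\left(y,t \right)} = \frac{y}{2} + 13 t$ ($p{\left(y,t \right)} = \frac{\left(y + t\right) + 25 t}{2} = \frac{\left(t + y\right) + 25 t}{2} = \frac{y + 26 t}{2} = \frac{y}{2} + 13 t$)
$\frac{110551}{a{\left(660 \right)}} + \frac{p{\left(\frac{1}{141},335 \right)}}{299502} = \frac{110551}{477} + \frac{\frac{1}{2 \cdot 141} + 13 \cdot 335}{299502} = 110551 \cdot \frac{1}{477} + \left(\frac{1}{2} \cdot \frac{1}{141} + 4355\right) \frac{1}{299502} = \frac{110551}{477} + \left(\frac{1}{282} + 4355\right) \frac{1}{299502} = \frac{110551}{477} + \frac{1228111}{282} \cdot \frac{1}{299502} = \frac{110551}{477} + \frac{1228111}{84459564} = \frac{1037519452079}{4476356892}$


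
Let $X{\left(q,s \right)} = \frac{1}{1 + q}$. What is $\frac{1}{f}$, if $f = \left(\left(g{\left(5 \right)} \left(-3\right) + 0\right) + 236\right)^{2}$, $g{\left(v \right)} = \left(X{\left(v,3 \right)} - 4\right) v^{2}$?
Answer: $\frac{4}{1096209} \approx 3.6489 \cdot 10^{-6}$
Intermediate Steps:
$g{\left(v \right)} = v^{2} \left(-4 + \frac{1}{1 + v}\right)$ ($g{\left(v \right)} = \left(\frac{1}{1 + v} - 4\right) v^{2} = \left(-4 + \frac{1}{1 + v}\right) v^{2} = v^{2} \left(-4 + \frac{1}{1 + v}\right)$)
$f = \frac{1096209}{4}$ ($f = \left(\left(\frac{5^{2} \left(-3 - 20\right)}{1 + 5} \left(-3\right) + 0\right) + 236\right)^{2} = \left(\left(\frac{25 \left(-3 - 20\right)}{6} \left(-3\right) + 0\right) + 236\right)^{2} = \left(\left(25 \cdot \frac{1}{6} \left(-23\right) \left(-3\right) + 0\right) + 236\right)^{2} = \left(\left(\left(- \frac{575}{6}\right) \left(-3\right) + 0\right) + 236\right)^{2} = \left(\left(\frac{575}{2} + 0\right) + 236\right)^{2} = \left(\frac{575}{2} + 236\right)^{2} = \left(\frac{1047}{2}\right)^{2} = \frac{1096209}{4} \approx 2.7405 \cdot 10^{5}$)
$\frac{1}{f} = \frac{1}{\frac{1096209}{4}} = \frac{4}{1096209}$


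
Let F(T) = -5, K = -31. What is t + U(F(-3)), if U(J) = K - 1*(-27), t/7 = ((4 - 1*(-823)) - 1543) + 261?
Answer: -3189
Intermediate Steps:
t = -3185 (t = 7*(((4 - 1*(-823)) - 1543) + 261) = 7*(((4 + 823) - 1543) + 261) = 7*((827 - 1543) + 261) = 7*(-716 + 261) = 7*(-455) = -3185)
U(J) = -4 (U(J) = -31 - 1*(-27) = -31 + 27 = -4)
t + U(F(-3)) = -3185 - 4 = -3189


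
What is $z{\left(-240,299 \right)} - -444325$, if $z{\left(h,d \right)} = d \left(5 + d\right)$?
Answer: $535221$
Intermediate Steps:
$z{\left(-240,299 \right)} - -444325 = 299 \left(5 + 299\right) - -444325 = 299 \cdot 304 + 444325 = 90896 + 444325 = 535221$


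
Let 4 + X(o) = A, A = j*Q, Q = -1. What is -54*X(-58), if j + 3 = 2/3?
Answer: 90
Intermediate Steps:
j = -7/3 (j = -3 + 2/3 = -7/3 ≈ -2.3333)
A = 7/3 (A = -7/3*(-1) = 7/3 ≈ 2.3333)
X(o) = -5/3 (X(o) = -4 + 7/3 = -5/3)
-54*X(-58) = -54*(-5/3) = 90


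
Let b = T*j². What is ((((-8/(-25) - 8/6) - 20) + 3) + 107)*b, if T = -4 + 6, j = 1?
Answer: 13348/75 ≈ 177.97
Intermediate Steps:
T = 2
b = 2 (b = 2*1² = 2*1 = 2)
((((-8/(-25) - 8/6) - 20) + 3) + 107)*b = ((((-8/(-25) - 8/6) - 20) + 3) + 107)*2 = ((((-8*(-1/25) - 8*⅙) - 20) + 3) + 107)*2 = ((((8/25 - 4/3) - 20) + 3) + 107)*2 = (((-76/75 - 20) + 3) + 107)*2 = ((-1576/75 + 3) + 107)*2 = (-1351/75 + 107)*2 = (6674/75)*2 = 13348/75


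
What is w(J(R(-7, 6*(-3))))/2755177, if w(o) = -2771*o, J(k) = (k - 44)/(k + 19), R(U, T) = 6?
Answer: 105298/68879425 ≈ 0.0015287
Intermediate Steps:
J(k) = (-44 + k)/(19 + k)
w(J(R(-7, 6*(-3))))/2755177 = -2771*(-44 + 6)/(19 + 6)/2755177 = -2771*(-38)/25*(1/2755177) = -2771*(-38/25)*(1/2755177) = (105298/25)*(1/2755177) = 105298/68879425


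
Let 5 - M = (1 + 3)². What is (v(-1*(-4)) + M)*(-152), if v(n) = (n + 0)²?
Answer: -760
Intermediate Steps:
v(n) = n²
M = -11 (M = 5 - (1 + 3)² = 5 - 1*4² = 5 - 1*16 = 5 - 16 = -11)
(v(-1*(-4)) + M)*(-152) = ((-1*(-4))² - 11)*(-152) = (4² - 11)*(-152) = (16 - 11)*(-152) = 5*(-152) = -760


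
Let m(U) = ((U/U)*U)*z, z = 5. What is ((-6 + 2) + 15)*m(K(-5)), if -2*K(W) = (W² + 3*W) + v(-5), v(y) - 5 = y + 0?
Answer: -275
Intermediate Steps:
v(y) = 5 + y (v(y) = 5 + (y + 0) = 5 + y)
K(W) = -3*W/2 - W²/2 (K(W) = -((W² + 3*W) + (5 - 5))/2 = -((W² + 3*W) + 0)/2 = -(W² + 3*W)/2 = -3*W/2 - W²/2)
m(U) = 5*U (m(U) = ((U/U)*U)*5 = (1*U)*5 = U*5 = 5*U)
((-6 + 2) + 15)*m(K(-5)) = ((-6 + 2) + 15)*(5*((½)*(-5)*(-3 - 1*(-5)))) = (-4 + 15)*(5*((½)*(-5)*(-3 + 5))) = 11*(5*((½)*(-5)*2)) = 11*(5*(-5)) = 11*(-25) = -275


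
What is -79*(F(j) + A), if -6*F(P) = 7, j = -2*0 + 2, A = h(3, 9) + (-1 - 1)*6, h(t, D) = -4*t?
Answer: 11929/6 ≈ 1988.2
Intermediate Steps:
A = -24 (A = -4*3 + (-1 - 1)*6 = -12 - 2*6 = -12 - 12 = -24)
j = 2 (j = 0 + 2 = 2)
F(P) = -7/6 (F(P) = -1/6*7 = -7/6)
-79*(F(j) + A) = -79*(-7/6 - 24) = -79*(-151/6) = 11929/6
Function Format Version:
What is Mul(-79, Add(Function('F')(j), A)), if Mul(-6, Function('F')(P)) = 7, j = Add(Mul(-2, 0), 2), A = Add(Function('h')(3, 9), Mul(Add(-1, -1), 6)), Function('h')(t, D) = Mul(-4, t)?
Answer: Rational(11929, 6) ≈ 1988.2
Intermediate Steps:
A = -24 (A = Add(Mul(-4, 3), Mul(Add(-1, -1), 6)) = Add(-12, Mul(-2, 6)) = Add(-12, -12) = -24)
j = 2 (j = Add(0, 2) = 2)
Function('F')(P) = Rational(-7, 6) (Function('F')(P) = Mul(Rational(-1, 6), 7) = Rational(-7, 6))
Mul(-79, Add(Function('F')(j), A)) = Mul(-79, Add(Rational(-7, 6), -24)) = Mul(-79, Rational(-151, 6)) = Rational(11929, 6)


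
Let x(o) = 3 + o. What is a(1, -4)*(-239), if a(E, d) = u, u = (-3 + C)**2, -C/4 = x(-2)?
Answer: -11711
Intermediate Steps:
C = -4 (C = -4*(3 - 2) = -4*1 = -4)
u = 49 (u = (-3 - 4)**2 = (-7)**2 = 49)
a(E, d) = 49
a(1, -4)*(-239) = 49*(-239) = -11711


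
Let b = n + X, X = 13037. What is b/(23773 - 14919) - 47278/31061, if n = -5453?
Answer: -91516394/137507047 ≈ -0.66554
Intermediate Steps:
b = 7584 (b = -5453 + 13037 = 7584)
b/(23773 - 14919) - 47278/31061 = 7584/(23773 - 14919) - 47278/31061 = 7584/8854 - 47278*1/31061 = 7584*(1/8854) - 47278/31061 = 3792/4427 - 47278/31061 = -91516394/137507047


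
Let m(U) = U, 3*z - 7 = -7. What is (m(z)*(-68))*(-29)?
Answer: 0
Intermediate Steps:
z = 0 (z = 7/3 + (⅓)*(-7) = 7/3 - 7/3 = 0)
(m(z)*(-68))*(-29) = (0*(-68))*(-29) = 0*(-29) = 0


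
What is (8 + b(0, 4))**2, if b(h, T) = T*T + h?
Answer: 576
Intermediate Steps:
b(h, T) = h + T**2 (b(h, T) = T**2 + h = h + T**2)
(8 + b(0, 4))**2 = (8 + (0 + 4**2))**2 = (8 + (0 + 16))**2 = (8 + 16)**2 = 24**2 = 576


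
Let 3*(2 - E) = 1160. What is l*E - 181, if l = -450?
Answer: 172919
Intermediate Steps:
E = -1154/3 (E = 2 - 1/3*1160 = 2 - 1160/3 = -1154/3 ≈ -384.67)
l*E - 181 = -450*(-1154/3) - 181 = 173100 - 181 = 172919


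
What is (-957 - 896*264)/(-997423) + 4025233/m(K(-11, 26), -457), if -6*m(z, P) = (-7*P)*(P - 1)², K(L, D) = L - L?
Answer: 1380431961609/6829650803186 ≈ 0.20212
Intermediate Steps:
K(L, D) = 0
m(z, P) = 7*P*(-1 + P)²/6 (m(z, P) = -(-7*P)*(P - 1)²/6 = -(-7*P)*(-1 + P)²/6 = -(-7)*P*(-1 + P)²/6 = 7*P*(-1 + P)²/6)
(-957 - 896*264)/(-997423) + 4025233/m(K(-11, 26), -457) = (-957 - 896*264)/(-997423) + 4025233/(((7/6)*(-457)*(-1 - 457)²)) = (-957 - 236544)*(-1/997423) + 4025233/(((7/6)*(-457)*(-458)²)) = -237501*(-1/997423) + 4025233/(((7/6)*(-457)*209764)) = 237501/997423 + 4025233/(-335517518/3) = 237501/997423 + 4025233*(-3/335517518) = 237501/997423 - 12075699/335517518 = 1380431961609/6829650803186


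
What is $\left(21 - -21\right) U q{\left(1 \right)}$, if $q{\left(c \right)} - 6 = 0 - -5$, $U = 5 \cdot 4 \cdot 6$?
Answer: $55440$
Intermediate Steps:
$U = 120$ ($U = 20 \cdot 6 = 120$)
$q{\left(c \right)} = 11$ ($q{\left(c \right)} = 6 + \left(0 - -5\right) = 6 + \left(0 + 5\right) = 6 + 5 = 11$)
$\left(21 - -21\right) U q{\left(1 \right)} = \left(21 - -21\right) 120 \cdot 11 = \left(21 + 21\right) 120 \cdot 11 = 42 \cdot 120 \cdot 11 = 5040 \cdot 11 = 55440$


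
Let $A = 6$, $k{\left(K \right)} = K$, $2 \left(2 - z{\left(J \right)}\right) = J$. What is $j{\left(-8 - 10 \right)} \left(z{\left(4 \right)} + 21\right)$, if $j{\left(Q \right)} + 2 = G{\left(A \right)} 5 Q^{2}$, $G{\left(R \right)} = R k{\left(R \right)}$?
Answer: $1224678$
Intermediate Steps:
$z{\left(J \right)} = 2 - \frac{J}{2}$
$G{\left(R \right)} = R^{2}$ ($G{\left(R \right)} = R R = R^{2}$)
$j{\left(Q \right)} = -2 + 180 Q^{2}$ ($j{\left(Q \right)} = -2 + 6^{2} \cdot 5 Q^{2} = -2 + 36 \cdot 5 Q^{2} = -2 + 180 Q^{2}$)
$j{\left(-8 - 10 \right)} \left(z{\left(4 \right)} + 21\right) = \left(-2 + 180 \left(-8 - 10\right)^{2}\right) \left(\left(2 - 2\right) + 21\right) = \left(-2 + 180 \left(-18\right)^{2}\right) \left(\left(2 - 2\right) + 21\right) = \left(-2 + 180 \cdot 324\right) \left(0 + 21\right) = \left(-2 + 58320\right) 21 = 58318 \cdot 21 = 1224678$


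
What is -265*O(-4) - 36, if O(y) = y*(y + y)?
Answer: -8516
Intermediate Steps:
O(y) = 2*y**2 (O(y) = y*(2*y) = 2*y**2)
-265*O(-4) - 36 = -530*(-4)**2 - 36 = -530*16 - 36 = -265*32 - 36 = -8480 - 36 = -8516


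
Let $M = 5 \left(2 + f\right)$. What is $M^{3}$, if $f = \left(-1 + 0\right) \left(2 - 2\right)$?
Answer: $1000$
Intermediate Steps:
$f = 0$ ($f = \left(-1\right) 0 = 0$)
$M = 10$ ($M = 5 \left(2 + 0\right) = 5 \cdot 2 = 10$)
$M^{3} = 10^{3} = 1000$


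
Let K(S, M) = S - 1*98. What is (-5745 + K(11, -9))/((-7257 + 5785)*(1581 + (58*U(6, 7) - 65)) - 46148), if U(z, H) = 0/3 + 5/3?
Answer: 4374/1814995 ≈ 0.0024099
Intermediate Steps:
U(z, H) = 5/3 (U(z, H) = 0*(⅓) + 5*(⅓) = 0 + 5/3 = 5/3)
K(S, M) = -98 + S (K(S, M) = S - 98 = -98 + S)
(-5745 + K(11, -9))/((-7257 + 5785)*(1581 + (58*U(6, 7) - 65)) - 46148) = (-5745 + (-98 + 11))/((-7257 + 5785)*(1581 + (58*(5/3) - 65)) - 46148) = (-5745 - 87)/(-1472*(1581 + (290/3 - 65)) - 46148) = -5832/(-1472*(1581 + 95/3) - 46148) = -5832/(-1472*4838/3 - 46148) = -5832/(-7121536/3 - 46148) = -5832/(-7259980/3) = -5832*(-3/7259980) = 4374/1814995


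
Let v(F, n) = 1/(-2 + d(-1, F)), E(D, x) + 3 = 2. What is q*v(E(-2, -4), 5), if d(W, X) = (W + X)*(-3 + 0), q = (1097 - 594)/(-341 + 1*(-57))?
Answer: -503/1592 ≈ -0.31595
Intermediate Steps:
E(D, x) = -1 (E(D, x) = -3 + 2 = -1)
q = -503/398 (q = 503/(-341 - 57) = 503/(-398) = 503*(-1/398) = -503/398 ≈ -1.2638)
d(W, X) = -3*W - 3*X (d(W, X) = (W + X)*(-3) = -3*W - 3*X)
v(F, n) = 1/(1 - 3*F) (v(F, n) = 1/(-2 + (-3*(-1) - 3*F)) = 1/(-2 + (3 - 3*F)) = 1/(1 - 3*F))
q*v(E(-2, -4), 5) = -(-503)/(398*(-1 + 3*(-1))) = -(-503)/(398*(-1 - 3)) = -(-503)/(398*(-4)) = -(-503)*(-1)/(398*4) = -503/398*¼ = -503/1592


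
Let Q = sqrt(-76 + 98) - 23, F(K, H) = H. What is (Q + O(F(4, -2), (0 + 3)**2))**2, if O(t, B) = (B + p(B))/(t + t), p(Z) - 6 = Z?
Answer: (-29 + sqrt(22))**2 ≈ 590.96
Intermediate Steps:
p(Z) = 6 + Z
O(t, B) = (6 + 2*B)/(2*t) (O(t, B) = (B + (6 + B))/(t + t) = (6 + 2*B)/((2*t)) = (6 + 2*B)*(1/(2*t)) = (6 + 2*B)/(2*t))
Q = -23 + sqrt(22) (Q = sqrt(22) - 23 = -23 + sqrt(22) ≈ -18.310)
(Q + O(F(4, -2), (0 + 3)**2))**2 = ((-23 + sqrt(22)) + (3 + (0 + 3)**2)/(-2))**2 = ((-23 + sqrt(22)) - (3 + 3**2)/2)**2 = ((-23 + sqrt(22)) - (3 + 9)/2)**2 = ((-23 + sqrt(22)) - 1/2*12)**2 = ((-23 + sqrt(22)) - 6)**2 = (-29 + sqrt(22))**2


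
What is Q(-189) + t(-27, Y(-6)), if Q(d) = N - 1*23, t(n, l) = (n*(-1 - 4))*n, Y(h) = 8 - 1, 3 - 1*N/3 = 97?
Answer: -3950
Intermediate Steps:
N = -282 (N = 9 - 3*97 = 9 - 291 = -282)
Y(h) = 7
t(n, l) = -5*n² (t(n, l) = (n*(-5))*n = (-5*n)*n = -5*n²)
Q(d) = -305 (Q(d) = -282 - 1*23 = -282 - 23 = -305)
Q(-189) + t(-27, Y(-6)) = -305 - 5*(-27)² = -305 - 5*729 = -305 - 3645 = -3950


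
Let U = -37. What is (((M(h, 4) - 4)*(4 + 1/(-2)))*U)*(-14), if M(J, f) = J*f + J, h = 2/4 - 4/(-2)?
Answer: 30821/2 ≈ 15411.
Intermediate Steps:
h = 5/2 (h = 2*(¼) - 4*(-½) = ½ + 2 = 5/2 ≈ 2.5000)
M(J, f) = J + J*f
(((M(h, 4) - 4)*(4 + 1/(-2)))*U)*(-14) = (((5*(1 + 4)/2 - 4)*(4 + 1/(-2)))*(-37))*(-14) = ((((5/2)*5 - 4)*(4 - ½))*(-37))*(-14) = (((25/2 - 4)*(7/2))*(-37))*(-14) = (((17/2)*(7/2))*(-37))*(-14) = ((119/4)*(-37))*(-14) = -4403/4*(-14) = 30821/2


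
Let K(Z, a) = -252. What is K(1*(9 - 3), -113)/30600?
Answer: -7/850 ≈ -0.0082353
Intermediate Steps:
K(1*(9 - 3), -113)/30600 = -252/30600 = -252*1/30600 = -7/850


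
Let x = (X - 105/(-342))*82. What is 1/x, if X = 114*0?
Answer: 57/1435 ≈ 0.039721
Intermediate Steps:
X = 0
x = 1435/57 (x = (0 - 105/(-342))*82 = (0 - 105*(-1/342))*82 = (0 + 35/114)*82 = (35/114)*82 = 1435/57 ≈ 25.175)
1/x = 1/(1435/57) = 57/1435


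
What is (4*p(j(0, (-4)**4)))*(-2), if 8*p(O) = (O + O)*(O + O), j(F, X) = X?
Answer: -262144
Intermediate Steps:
p(O) = O**2/2 (p(O) = ((O + O)*(O + O))/8 = ((2*O)*(2*O))/8 = (4*O**2)/8 = O**2/2)
(4*p(j(0, (-4)**4)))*(-2) = (4*(((-4)**4)**2/2))*(-2) = (4*((1/2)*256**2))*(-2) = (4*((1/2)*65536))*(-2) = (4*32768)*(-2) = 131072*(-2) = -262144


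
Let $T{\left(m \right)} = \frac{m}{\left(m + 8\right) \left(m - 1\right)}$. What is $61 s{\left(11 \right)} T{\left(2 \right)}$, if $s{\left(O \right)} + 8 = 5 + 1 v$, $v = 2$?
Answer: $- \frac{61}{5} \approx -12.2$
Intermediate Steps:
$T{\left(m \right)} = \frac{m}{\left(-1 + m\right) \left(8 + m\right)}$ ($T{\left(m \right)} = \frac{m}{\left(8 + m\right) \left(-1 + m\right)} = \frac{m}{\left(-1 + m\right) \left(8 + m\right)}$)
$s{\left(O \right)} = -1$ ($s{\left(O \right)} = -8 + \left(5 + 1 \cdot 2\right) = -8 + \left(5 + 2\right) = -8 + 7 = -1$)
$61 s{\left(11 \right)} T{\left(2 \right)} = 61 \left(-1\right) \frac{2}{-8 + 2^{2} + 7 \cdot 2} = - 61 \frac{2}{-8 + 4 + 14} = - 61 \cdot \frac{2}{10} = - 61 \cdot 2 \cdot \frac{1}{10} = \left(-61\right) \frac{1}{5} = - \frac{61}{5}$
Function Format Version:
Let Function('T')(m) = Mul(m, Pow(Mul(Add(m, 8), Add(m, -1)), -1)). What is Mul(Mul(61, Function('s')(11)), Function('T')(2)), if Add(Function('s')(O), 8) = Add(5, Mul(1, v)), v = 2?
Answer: Rational(-61, 5) ≈ -12.200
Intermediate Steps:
Function('T')(m) = Mul(m, Pow(Add(-1, m), -1), Pow(Add(8, m), -1)) (Function('T')(m) = Mul(m, Pow(Mul(Add(8, m), Add(-1, m)), -1)) = Mul(m, Pow(Mul(Add(-1, m), Add(8, m)), -1)) = Mul(m, Mul(Pow(Add(-1, m), -1), Pow(Add(8, m), -1))) = Mul(m, Pow(Add(-1, m), -1), Pow(Add(8, m), -1)))
Function('s')(O) = -1 (Function('s')(O) = Add(-8, Add(5, Mul(1, 2))) = Add(-8, Add(5, 2)) = Add(-8, 7) = -1)
Mul(Mul(61, Function('s')(11)), Function('T')(2)) = Mul(Mul(61, -1), Mul(2, Pow(Add(-8, Pow(2, 2), Mul(7, 2)), -1))) = Mul(-61, Mul(2, Pow(Add(-8, 4, 14), -1))) = Mul(-61, Mul(2, Pow(10, -1))) = Mul(-61, Mul(2, Rational(1, 10))) = Mul(-61, Rational(1, 5)) = Rational(-61, 5)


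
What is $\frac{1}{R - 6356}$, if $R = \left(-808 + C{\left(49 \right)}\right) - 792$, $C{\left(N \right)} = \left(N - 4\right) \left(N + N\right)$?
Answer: $- \frac{1}{3546} \approx -0.00028201$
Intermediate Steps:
$C{\left(N \right)} = 2 N \left(-4 + N\right)$ ($C{\left(N \right)} = \left(-4 + N\right) 2 N = 2 N \left(-4 + N\right)$)
$R = 2810$ ($R = \left(-808 + 2 \cdot 49 \left(-4 + 49\right)\right) - 792 = \left(-808 + 2 \cdot 49 \cdot 45\right) - 792 = \left(-808 + 4410\right) - 792 = 3602 - 792 = 2810$)
$\frac{1}{R - 6356} = \frac{1}{2810 - 6356} = \frac{1}{-3546} = - \frac{1}{3546}$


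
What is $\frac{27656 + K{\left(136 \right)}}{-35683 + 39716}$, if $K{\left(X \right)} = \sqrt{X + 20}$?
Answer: $\frac{27656}{4033} + \frac{2 \sqrt{39}}{4033} \approx 6.8605$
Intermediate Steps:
$K{\left(X \right)} = \sqrt{20 + X}$
$\frac{27656 + K{\left(136 \right)}}{-35683 + 39716} = \frac{27656 + \sqrt{20 + 136}}{-35683 + 39716} = \frac{27656 + \sqrt{156}}{4033} = \left(27656 + 2 \sqrt{39}\right) \frac{1}{4033} = \frac{27656}{4033} + \frac{2 \sqrt{39}}{4033}$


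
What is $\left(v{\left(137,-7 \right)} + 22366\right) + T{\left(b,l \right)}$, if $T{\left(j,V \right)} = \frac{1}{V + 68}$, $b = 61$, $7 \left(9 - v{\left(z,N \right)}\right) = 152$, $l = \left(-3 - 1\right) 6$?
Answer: $\frac{6884819}{308} \approx 22353.0$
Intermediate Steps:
$l = -24$ ($l = \left(-4\right) 6 = -24$)
$v{\left(z,N \right)} = - \frac{89}{7}$ ($v{\left(z,N \right)} = 9 - \frac{152}{7} = - \frac{89}{7}$)
$T{\left(j,V \right)} = \frac{1}{68 + V}$
$\left(v{\left(137,-7 \right)} + 22366\right) + T{\left(b,l \right)} = \left(- \frac{89}{7} + 22366\right) + \frac{1}{68 - 24} = \frac{156473}{7} + \frac{1}{44} = \frac{6884819}{308}$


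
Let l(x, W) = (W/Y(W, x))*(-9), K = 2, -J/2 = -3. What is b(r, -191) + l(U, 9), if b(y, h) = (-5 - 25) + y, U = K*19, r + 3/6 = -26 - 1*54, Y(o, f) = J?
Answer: -124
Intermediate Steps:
J = 6 (J = -2*(-3) = 6)
Y(o, f) = 6
r = -161/2 (r = -½ + (-26 - 1*54) = -½ + (-26 - 54) = -½ - 80 = -161/2 ≈ -80.500)
U = 38 (U = 2*19 = 38)
b(y, h) = -30 + y
l(x, W) = -3*W/2 (l(x, W) = (W/6)*(-9) = -3*W/2)
b(r, -191) + l(U, 9) = (-30 - 161/2) - 3/2*9 = -221/2 - 27/2 = -124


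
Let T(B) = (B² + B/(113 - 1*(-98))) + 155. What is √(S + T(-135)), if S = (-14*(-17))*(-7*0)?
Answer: √818267495/211 ≈ 135.57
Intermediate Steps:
S = 0 (S = 238*0 = 0)
T(B) = 155 + B² + B/211 (T(B) = (B² + B/(113 + 98)) + 155 = (B² + B/211) + 155 = 155 + B² + B/211)
√(S + T(-135)) = √(0 + (155 + (-135)² + (1/211)*(-135))) = √(0 + (155 + 18225 - 135/211)) = √(0 + 3878045/211) = √(3878045/211) = √818267495/211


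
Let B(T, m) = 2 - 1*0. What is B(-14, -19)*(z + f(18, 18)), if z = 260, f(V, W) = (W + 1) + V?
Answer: 594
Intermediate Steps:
f(V, W) = 1 + V + W (f(V, W) = (1 + W) + V = 1 + V + W)
B(T, m) = 2 (B(T, m) = 2 + 0 = 2)
B(-14, -19)*(z + f(18, 18)) = 2*(260 + (1 + 18 + 18)) = 2*(260 + 37) = 2*297 = 594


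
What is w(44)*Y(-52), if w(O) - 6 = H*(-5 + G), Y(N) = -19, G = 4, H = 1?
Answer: -95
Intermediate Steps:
w(O) = 5 (w(O) = 6 + 1*(-5 + 4) = 6 + 1*(-1) = 6 - 1 = 5)
w(44)*Y(-52) = 5*(-19) = -95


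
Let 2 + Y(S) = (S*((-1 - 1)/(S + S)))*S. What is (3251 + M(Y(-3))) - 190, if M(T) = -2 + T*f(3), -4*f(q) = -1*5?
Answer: 12241/4 ≈ 3060.3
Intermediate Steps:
f(q) = 5/4 (f(q) = -(-1)*5/4 = -¼*(-5) = 5/4)
Y(S) = -2 - S (Y(S) = -2 + (S*((-1 - 1)/(S + S)))*S = -2 + (S*(-2*1/(2*S)))*S = -2 + (S*(-1/S))*S = -2 - S)
M(T) = -2 + 5*T/4 (M(T) = -2 + T*(5/4) = -2 + 5*T/4)
(3251 + M(Y(-3))) - 190 = (3251 + (-2 + 5*(-2 - 1*(-3))/4)) - 190 = (3251 + (-2 + 5*(-2 + 3)/4)) - 190 = (3251 + (-2 + (5/4)*1)) - 190 = (3251 + (-2 + 5/4)) - 190 = (3251 - ¾) - 190 = 13001/4 - 190 = 12241/4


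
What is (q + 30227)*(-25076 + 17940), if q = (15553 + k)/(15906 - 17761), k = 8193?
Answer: -399953811104/1855 ≈ -2.1561e+8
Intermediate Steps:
q = -23746/1855 (q = (15553 + 8193)/(15906 - 17761) = 23746/(-1855) = 23746*(-1/1855) = -23746/1855 ≈ -12.801)
(q + 30227)*(-25076 + 17940) = (-23746/1855 + 30227)*(-25076 + 17940) = (56047339/1855)*(-7136) = -399953811104/1855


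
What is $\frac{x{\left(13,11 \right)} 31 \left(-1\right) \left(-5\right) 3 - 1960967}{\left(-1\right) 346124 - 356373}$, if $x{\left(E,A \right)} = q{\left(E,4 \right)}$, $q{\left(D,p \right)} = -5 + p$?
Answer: $\frac{1961432}{702497} \approx 2.7921$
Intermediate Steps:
$x{\left(E,A \right)} = -1$ ($x{\left(E,A \right)} = -5 + 4 = -1$)
$\frac{x{\left(13,11 \right)} 31 \left(-1\right) \left(-5\right) 3 - 1960967}{\left(-1\right) 346124 - 356373} = \frac{\left(-1\right) 31 \left(-1\right) \left(-5\right) 3 - 1960967}{\left(-1\right) 346124 - 356373} = \frac{- 31 \cdot 5 \cdot 3 - 1960967}{-346124 - 356373} = \frac{\left(-31\right) 15 - 1960967}{-702497} = \left(-465 - 1960967\right) \left(- \frac{1}{702497}\right) = \left(-1961432\right) \left(- \frac{1}{702497}\right) = \frac{1961432}{702497}$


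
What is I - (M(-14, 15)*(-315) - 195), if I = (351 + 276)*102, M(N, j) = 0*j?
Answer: 64149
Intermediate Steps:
M(N, j) = 0
I = 63954 (I = 627*102 = 63954)
I - (M(-14, 15)*(-315) - 195) = 63954 - (0*(-315) - 195) = 63954 - (0 - 195) = 63954 - 1*(-195) = 63954 + 195 = 64149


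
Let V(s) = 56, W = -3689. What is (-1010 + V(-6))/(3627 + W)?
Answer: 477/31 ≈ 15.387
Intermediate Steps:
(-1010 + V(-6))/(3627 + W) = (-1010 + 56)/(3627 - 3689) = -954/(-62) = -954*(-1/62) = 477/31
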